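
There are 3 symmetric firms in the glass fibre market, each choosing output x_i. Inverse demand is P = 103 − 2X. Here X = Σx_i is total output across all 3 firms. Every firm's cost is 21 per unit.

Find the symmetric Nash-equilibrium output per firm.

10.25

A representative firm's profit is π_i = x_i(103 − 2X) − 21x_i, with X = x_i + Σ_{j≠i} x_j.
First-order condition: 82 − 4x_i − 2Σ_{j≠i} x_j = 0.
With identical firms, set every x_j = x: then 82 − 4x − 4x = 0, i.e. x = 82/8 = 10.25.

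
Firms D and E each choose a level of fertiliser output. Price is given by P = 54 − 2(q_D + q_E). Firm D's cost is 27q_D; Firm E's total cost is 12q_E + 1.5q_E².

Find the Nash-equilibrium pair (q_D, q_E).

4.375, 4.75

Firm D's profit: π = q_D(54 − 2(q_D + q_E)) − 27q_D.
∂π/∂q_D = 27 − 4q_D − 2q_E = 0, so q_D = 6.75 − 0.5q_E.
For E: ∂π/∂q_E = 42 − 7q_E − 2q_D = 0 ⇒ q_E = 6 − (2/7)q_D.
Plugging q_E into D's best response: q_D = 6.75 − 0.5(6 − (2/7)q_D) ⇒ (6/7)q_D = 3.75, so q_D = 4.375.
Then q_E = 6 − (2/7)·4.375 = 4.75.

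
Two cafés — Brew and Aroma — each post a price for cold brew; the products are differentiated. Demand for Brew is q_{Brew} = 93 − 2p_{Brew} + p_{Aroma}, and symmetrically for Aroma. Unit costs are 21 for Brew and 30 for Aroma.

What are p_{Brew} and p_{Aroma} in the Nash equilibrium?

46.2, 49.8

Brew's profit: π = (p_{Brew} − 21)(93 − 2p_{Brew} + p_{Aroma}).
∂π/∂p_{Brew} = 135 − 4p_{Brew} + p_{Aroma} = 0 ⇒ p_{Brew} = 33.75 + 0.25p_{Aroma}.
Similarly p_{Aroma} = 38.25 + 0.25p_{Brew}.
Solving the two reaction functions simultaneously: (1 − (0.25)(0.25))p_{Brew} = 33.75 + 0.25·38.25, so 0.9375p_{Brew} = 43.3125 and p_{Brew} = 46.2.
Then p_{Aroma} = 38.25 + 0.25·46.2 = 49.8.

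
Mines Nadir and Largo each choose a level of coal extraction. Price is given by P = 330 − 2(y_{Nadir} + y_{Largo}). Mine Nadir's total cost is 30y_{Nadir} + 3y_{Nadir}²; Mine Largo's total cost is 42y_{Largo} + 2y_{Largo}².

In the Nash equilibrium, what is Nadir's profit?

Mine Nadir's profit: π = y_{Nadir}(330 − 2(y_{Nadir} + y_{Largo})) − 30y_{Nadir} − 3y_{Nadir}².
∂π/∂y_{Nadir} = 300 − 10y_{Nadir} − 2y_{Largo} = 0, so y_{Nadir} = 30 − 0.2y_{Largo}.
For Largo: ∂π/∂y_{Largo} = 288 − 8y_{Largo} − 2y_{Nadir} = 0 ⇒ y_{Largo} = 36 − 0.25y_{Nadir}.
Solving the two reaction functions simultaneously: (1 − (−0.2)(−0.25))y_{Nadir} = 30 − 0.2·36, so 0.95y_{Nadir} = 22.8 and y_{Nadir} = 24.
Then y_{Largo} = 36 − 0.25·24 = 30.
Price P = 330 − 2·54 = 222.
Nadir's profit: (222 − 30)·24 − 3(24)² = 2880.

2880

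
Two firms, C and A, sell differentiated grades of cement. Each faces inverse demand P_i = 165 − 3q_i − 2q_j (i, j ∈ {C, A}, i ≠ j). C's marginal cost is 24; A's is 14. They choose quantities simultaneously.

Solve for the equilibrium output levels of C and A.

17, 19.5

Firm C's profit: π = q_C(165 − 3q_C − 2q_A) − 24q_C.
∂π/∂q_C = 141 − 6q_C − 2q_A = 0 ⇒ q_C = 23.5 − (1/3)q_A.
Similarly q_A = 151/6 − (1/3)q_C.
Solving the two reaction functions simultaneously: (1 − (−1/3)(−1/3))q_C = 23.5 − (1/3)·(151/6), so (8/9)q_C = 136/9 and q_C = 17.
Then q_A = 151/6 − (1/3)·17 = 19.5.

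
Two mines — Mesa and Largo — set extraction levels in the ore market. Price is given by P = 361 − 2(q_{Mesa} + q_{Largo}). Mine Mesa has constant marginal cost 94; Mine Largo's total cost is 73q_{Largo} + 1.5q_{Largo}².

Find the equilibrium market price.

Mine Mesa's profit: π = q_{Mesa}(361 − 2(q_{Mesa} + q_{Largo})) − 94q_{Mesa}.
∂π/∂q_{Mesa} = 267 − 4q_{Mesa} − 2q_{Largo} = 0, so q_{Mesa} = 66.75 − 0.5q_{Largo}.
For Largo: ∂π/∂q_{Largo} = 288 − 7q_{Largo} − 2q_{Mesa} = 0 ⇒ q_{Largo} = 288/7 − (2/7)q_{Mesa}.
Plugging q_{Largo} into Mesa's best response: q_{Mesa} = 66.75 − 0.5(288/7 − (2/7)q_{Mesa}) ⇒ (6/7)q_{Mesa} = 1293/28, so q_{Mesa} = 53.875.
Then q_{Largo} = 288/7 − (2/7)·53.875 = 25.75.
Equilibrium price: P = 361 − 2·79.625 = 201.75.

201.75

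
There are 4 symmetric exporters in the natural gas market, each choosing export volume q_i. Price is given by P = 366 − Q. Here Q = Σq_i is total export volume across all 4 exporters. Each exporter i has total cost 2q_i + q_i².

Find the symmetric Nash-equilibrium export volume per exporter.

52

A representative exporter's profit is π_i = q_i(366 − Q) − 2q_i − q_i², with Q = q_i + Σ_{j≠i} q_j.
First-order condition: 364 − 4q_i − Σ_{j≠i} q_j = 0.
Imposing symmetry (q_j = q for all j) turns Σ_{j≠i} q_j into 3q, so 364 = 7q and q = 52.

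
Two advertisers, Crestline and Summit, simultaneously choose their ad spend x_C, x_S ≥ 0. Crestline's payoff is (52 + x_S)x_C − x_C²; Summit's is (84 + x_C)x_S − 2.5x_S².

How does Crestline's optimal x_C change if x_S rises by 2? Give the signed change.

Expanding Crestline's payoff: 52x_C + x_Sx_C − x_C².
∂π/∂x_C = 52 + x_S − 2x_C = 0, so x_C = 26 + 0.5x_S.
The reaction-function slope is 0.5, so a 2-unit rise in x_S moves x_C by 0.5 × 2 = 1. Crestline's best response rises — the actions are strategic complements.

1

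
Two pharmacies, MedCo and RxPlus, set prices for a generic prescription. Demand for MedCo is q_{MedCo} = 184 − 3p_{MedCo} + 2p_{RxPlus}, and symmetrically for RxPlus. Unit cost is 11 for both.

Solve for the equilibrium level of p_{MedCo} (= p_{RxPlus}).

54.25

MedCo's profit: π = (p_{MedCo} − 11)(184 − 3p_{MedCo} + 2p_{RxPlus}).
∂π/∂p_{MedCo} = 217 − 6p_{MedCo} + 2p_{RxPlus} = 0 ⇒ p_{MedCo} = 217/6 + (1/3)p_{RxPlus}.
By symmetry p_{RxPlus} = p_{MedCo}; substituting into the reaction function, (2/3)p_{MedCo} = 217/6 and p_{MedCo} = 54.25.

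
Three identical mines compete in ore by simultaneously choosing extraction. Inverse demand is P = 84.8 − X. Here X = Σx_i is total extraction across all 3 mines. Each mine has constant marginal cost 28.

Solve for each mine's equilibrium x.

14.2

A representative mine's profit is π_i = x_i(84.8 − X) − 28x_i, with X = x_i + Σ_{j≠i} x_j.
First-order condition: 56.8 − 2x_i − Σ_{j≠i} x_j = 0.
Imposing symmetry (x_j = x for all j) turns Σ_{j≠i} x_j into 2x, so 56.8 = 4x and x = 14.2.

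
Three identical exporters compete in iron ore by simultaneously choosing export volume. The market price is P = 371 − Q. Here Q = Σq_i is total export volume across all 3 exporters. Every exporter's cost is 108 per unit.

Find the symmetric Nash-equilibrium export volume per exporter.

A representative exporter's profit is π_i = q_i(371 − Q) − 108q_i, with Q = q_i + Σ_{j≠i} q_j.
First-order condition: 263 − 2q_i − Σ_{j≠i} q_j = 0.
In a symmetric equilibrium every exporter chooses the same q, so Σ_{j≠i} q_j = 2q. The condition becomes 263 − 4q = 0, giving q = 263/4 = 65.75.

65.75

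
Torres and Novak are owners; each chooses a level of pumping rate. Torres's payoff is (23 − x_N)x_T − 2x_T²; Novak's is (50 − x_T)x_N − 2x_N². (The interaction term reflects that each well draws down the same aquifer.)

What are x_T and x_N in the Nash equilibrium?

Expanding Torres's payoff: 23x_T − x_Nx_T − 2x_T².
∂π/∂x_T = 23 − x_N − 4x_T = 0, so x_T = 5.75 − 0.25x_N.
Likewise for Novak: x_N = 12.5 − 0.25x_T.
Substituting the second reaction function into the first: x_T = 5.75 − 0.25(12.5 − 0.25x_T), which gives 0.9375x_T = 2.625 ⇒ x_T = 2.8.
Then x_N = 12.5 − 0.25·2.8 = 11.8.

2.8, 11.8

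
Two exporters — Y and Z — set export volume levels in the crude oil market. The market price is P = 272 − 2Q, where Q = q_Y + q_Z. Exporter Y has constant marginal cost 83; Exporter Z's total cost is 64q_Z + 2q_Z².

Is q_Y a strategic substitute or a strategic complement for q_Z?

strategic substitutes

Exporter Y's profit: π = q_Y(272 − 2(q_Y + q_Z)) − 83q_Y.
∂π/∂q_Y = 189 − 4q_Y − 2q_Z = 0, so q_Y = 47.25 − 0.5q_Z.
The best-response slope dq_Y/dq_Z = −0.5 < 0: the reaction function is downward-sloping, so the choices are strategic substitutes.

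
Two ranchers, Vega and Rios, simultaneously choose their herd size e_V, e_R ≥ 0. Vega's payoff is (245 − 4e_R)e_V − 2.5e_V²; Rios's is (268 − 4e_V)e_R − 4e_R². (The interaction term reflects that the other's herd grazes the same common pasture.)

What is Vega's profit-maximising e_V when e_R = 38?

18.6

Expanding Vega's payoff: 245e_V − 4e_Re_V − 2.5e_V².
∂π/∂e_V = 245 − 4e_R − 5e_V = 0, so e_V = 49 − 0.8e_R.
At e_R = 38: e_V = 49 − 0.8·38 = 18.6.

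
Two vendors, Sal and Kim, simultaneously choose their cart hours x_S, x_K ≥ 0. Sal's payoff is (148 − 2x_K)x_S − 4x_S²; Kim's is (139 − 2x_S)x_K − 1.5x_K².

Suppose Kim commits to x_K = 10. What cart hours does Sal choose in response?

16

Expanding Sal's payoff: 148x_S − 2x_Kx_S − 4x_S².
∂π/∂x_S = 148 − 2x_K − 8x_S = 0, so x_S = 18.5 − 0.25x_K.
At x_K = 10: x_S = 18.5 − 0.25·10 = 16.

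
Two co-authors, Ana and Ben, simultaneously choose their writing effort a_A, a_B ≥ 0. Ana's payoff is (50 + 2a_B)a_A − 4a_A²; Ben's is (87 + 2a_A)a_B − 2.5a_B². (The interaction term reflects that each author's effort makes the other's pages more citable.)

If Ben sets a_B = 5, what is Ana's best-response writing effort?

7.5

Expanding Ana's payoff: 50a_A + 2a_Ba_A − 4a_A².
∂π/∂a_A = 50 + 2a_B − 8a_A = 0, so a_A = 6.25 + 0.25a_B.
At a_B = 5: a_A = 6.25 + 0.25·5 = 7.5.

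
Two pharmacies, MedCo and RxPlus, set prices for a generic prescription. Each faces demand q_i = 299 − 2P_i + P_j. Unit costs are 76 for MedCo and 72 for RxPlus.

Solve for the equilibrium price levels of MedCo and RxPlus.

149.8, 148.2

MedCo's profit: π = (P_{MedCo} − 76)(299 − 2P_{MedCo} + P_{RxPlus}).
∂π/∂P_{MedCo} = 451 − 4P_{MedCo} + P_{RxPlus} = 0 ⇒ P_{MedCo} = 112.75 + 0.25P_{RxPlus}.
Similarly P_{RxPlus} = 110.75 + 0.25P_{MedCo}.
Plugging P_{RxPlus} into MedCo's best response: P_{MedCo} = 112.75 + 0.25(110.75 + 0.25P_{MedCo}) ⇒ 0.9375P_{MedCo} = 140.4375, so P_{MedCo} = 149.8.
Then P_{RxPlus} = 110.75 + 0.25·149.8 = 148.2.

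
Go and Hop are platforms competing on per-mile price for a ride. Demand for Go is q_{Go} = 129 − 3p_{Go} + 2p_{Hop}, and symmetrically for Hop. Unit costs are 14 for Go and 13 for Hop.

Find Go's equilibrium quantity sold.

85.6875

Go's profit: π = (p_{Go} − 14)(129 − 3p_{Go} + 2p_{Hop}).
∂π/∂p_{Go} = 171 − 6p_{Go} + 2p_{Hop} = 0 ⇒ p_{Go} = 28.5 + (1/3)p_{Hop}.
Similarly p_{Hop} = 28 + (1/3)p_{Go}.
Substituting the second reaction function into the first: p_{Go} = 28.5 + (1/3)(28 + (1/3)p_{Go}), which gives (8/9)p_{Go} = 227/6 ⇒ p_{Go} = 42.5625.
Then p_{Hop} = 28 + (1/3)·42.5625 = 42.1875.
q_{Go} = 129 − 3·42.5625 + 2·42.1875 = 85.6875.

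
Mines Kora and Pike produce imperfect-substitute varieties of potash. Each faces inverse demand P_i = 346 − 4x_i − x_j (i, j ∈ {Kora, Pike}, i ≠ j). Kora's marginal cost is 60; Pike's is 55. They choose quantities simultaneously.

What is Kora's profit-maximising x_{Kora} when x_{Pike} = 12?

34.25

Mine Kora's profit: π = x_{Kora}(346 − 4x_{Kora} − x_{Pike}) − 60x_{Kora}.
∂π/∂x_{Kora} = 286 − 8x_{Kora} − x_{Pike} = 0 ⇒ x_{Kora} = 35.75 − 0.125x_{Pike}.
At x_{Pike} = 12: x_{Kora} = 35.75 − 0.125·12 = 34.25.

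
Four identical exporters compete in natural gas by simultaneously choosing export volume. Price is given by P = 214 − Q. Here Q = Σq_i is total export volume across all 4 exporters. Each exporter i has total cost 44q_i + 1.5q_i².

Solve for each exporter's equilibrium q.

A representative exporter's profit is π_i = q_i(214 − Q) − 44q_i − 1.5q_i², with Q = q_i + Σ_{j≠i} q_j.
First-order condition: 170 − 5q_i − Σ_{j≠i} q_j = 0.
Imposing symmetry (q_j = q for all j) turns Σ_{j≠i} q_j into 3q, so 170 = 8q and q = 21.25.

21.25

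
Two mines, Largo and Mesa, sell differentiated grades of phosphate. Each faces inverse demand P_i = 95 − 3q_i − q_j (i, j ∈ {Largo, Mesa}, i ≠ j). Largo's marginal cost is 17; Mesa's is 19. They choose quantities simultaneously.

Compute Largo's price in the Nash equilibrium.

Mine Largo's profit: π = q_{Largo}(95 − 3q_{Largo} − q_{Mesa}) − 17q_{Largo}.
∂π/∂q_{Largo} = 78 − 6q_{Largo} − q_{Mesa} = 0 ⇒ q_{Largo} = 13 − (1/6)q_{Mesa}.
Similarly q_{Mesa} = 38/3 − (1/6)q_{Largo}.
Plugging q_{Mesa} into Largo's best response: q_{Largo} = 13 − (1/6)(38/3 − (1/6)q_{Largo}) ⇒ (35/36)q_{Largo} = 98/9, so q_{Largo} = 11.2.
Then q_{Mesa} = 38/3 − (1/6)·11.2 = 10.8.
P_{Largo} = 95 − 3·11.2 − 10.8 = 50.6.

50.6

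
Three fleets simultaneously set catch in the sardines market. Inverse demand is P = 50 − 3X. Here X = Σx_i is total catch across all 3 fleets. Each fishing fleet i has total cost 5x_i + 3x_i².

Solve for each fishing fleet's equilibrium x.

A representative fishing fleet's profit is π_i = x_i(50 − 3X) − 5x_i − 3x_i², with X = x_i + Σ_{j≠i} x_j.
First-order condition: 45 − 12x_i − 3Σ_{j≠i} x_j = 0.
Imposing symmetry (x_j = x for all j) turns Σ_{j≠i} x_j into 2x, so 45 = 18x and x = 2.5.

2.5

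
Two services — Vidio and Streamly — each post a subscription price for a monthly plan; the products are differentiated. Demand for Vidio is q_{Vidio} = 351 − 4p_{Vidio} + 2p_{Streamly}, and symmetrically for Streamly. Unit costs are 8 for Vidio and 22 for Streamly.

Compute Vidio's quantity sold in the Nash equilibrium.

Vidio's profit: π = (p_{Vidio} − 8)(351 − 4p_{Vidio} + 2p_{Streamly}).
∂π/∂p_{Vidio} = 383 − 8p_{Vidio} + 2p_{Streamly} = 0 ⇒ p_{Vidio} = 47.875 + 0.25p_{Streamly}.
Similarly p_{Streamly} = 54.875 + 0.25p_{Vidio}.
Plugging p_{Streamly} into Vidio's best response: p_{Vidio} = 47.875 + 0.25(54.875 + 0.25p_{Vidio}) ⇒ 0.9375p_{Vidio} = 1971/32, so p_{Vidio} = 65.7.
Then p_{Streamly} = 54.875 + 0.25·65.7 = 71.3.
q_{Vidio} = 351 − 4·65.7 + 2·71.3 = 230.8.

230.8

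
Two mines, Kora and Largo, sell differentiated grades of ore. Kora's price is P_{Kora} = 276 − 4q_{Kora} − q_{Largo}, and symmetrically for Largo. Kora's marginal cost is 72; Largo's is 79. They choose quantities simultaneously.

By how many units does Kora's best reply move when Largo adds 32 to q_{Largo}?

-4

Mine Kora's profit: π = q_{Kora}(276 − 4q_{Kora} − q_{Largo}) − 72q_{Kora}.
∂π/∂q_{Kora} = 204 − 8q_{Kora} − q_{Largo} = 0 ⇒ q_{Kora} = 25.5 − 0.125q_{Largo}.
The reaction-function slope is −0.125, so a 32-unit rise in q_{Largo} moves q_{Kora} by −0.125 × 32 = −4. Kora's best response falls — the actions are strategic substitutes.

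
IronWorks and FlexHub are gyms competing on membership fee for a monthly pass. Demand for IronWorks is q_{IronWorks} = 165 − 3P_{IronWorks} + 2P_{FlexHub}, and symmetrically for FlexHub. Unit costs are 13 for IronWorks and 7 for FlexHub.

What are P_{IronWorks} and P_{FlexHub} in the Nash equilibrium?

IronWorks's profit: π = (P_{IronWorks} − 13)(165 − 3P_{IronWorks} + 2P_{FlexHub}).
∂π/∂P_{IronWorks} = 204 − 6P_{IronWorks} + 2P_{FlexHub} = 0 ⇒ P_{IronWorks} = 34 + (1/3)P_{FlexHub}.
Similarly P_{FlexHub} = 31 + (1/3)P_{IronWorks}.
Plugging P_{FlexHub} into IronWorks's best response: P_{IronWorks} = 34 + (1/3)(31 + (1/3)P_{IronWorks}) ⇒ (8/9)P_{IronWorks} = 133/3, so P_{IronWorks} = 49.875.
Then P_{FlexHub} = 31 + (1/3)·49.875 = 47.625.

49.875, 47.625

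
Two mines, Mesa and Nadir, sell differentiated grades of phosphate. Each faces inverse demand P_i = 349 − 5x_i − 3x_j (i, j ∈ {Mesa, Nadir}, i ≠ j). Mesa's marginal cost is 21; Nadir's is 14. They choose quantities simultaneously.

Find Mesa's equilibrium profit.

3125

Mine Mesa's profit: π = x_{Mesa}(349 − 5x_{Mesa} − 3x_{Nadir}) − 21x_{Mesa}.
∂π/∂x_{Mesa} = 328 − 10x_{Mesa} − 3x_{Nadir} = 0 ⇒ x_{Mesa} = 32.8 − 0.3x_{Nadir}.
Similarly x_{Nadir} = 33.5 − 0.3x_{Mesa}.
Solving the two reaction functions simultaneously: (1 − (−0.3)(−0.3))x_{Mesa} = 32.8 − 0.3·33.5, so 0.91x_{Mesa} = 22.75 and x_{Mesa} = 25.
Then x_{Nadir} = 33.5 − 0.3·25 = 26.
P_{Mesa} = 349 − 5·25 − 3·26 = 146.
Profit = (146 − 21)·25 = 3125.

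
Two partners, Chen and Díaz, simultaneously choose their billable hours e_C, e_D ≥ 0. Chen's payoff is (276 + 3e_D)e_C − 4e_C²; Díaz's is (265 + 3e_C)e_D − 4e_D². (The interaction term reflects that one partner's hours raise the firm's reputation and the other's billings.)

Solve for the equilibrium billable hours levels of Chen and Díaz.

54.6, 53.6

Expanding Chen's payoff: 276e_C + 3e_De_C − 4e_C².
∂π/∂e_C = 276 + 3e_D − 8e_C = 0, so e_C = 34.5 + 0.375e_D.
Likewise for Díaz: e_D = 33.125 + 0.375e_C.
Solving the two reaction functions simultaneously: (1 − (0.375)(0.375))e_C = 34.5 + 0.375·33.125, so (55/64)e_C = 3003/64 and e_C = 54.6.
Then e_D = 33.125 + 0.375·54.6 = 53.6.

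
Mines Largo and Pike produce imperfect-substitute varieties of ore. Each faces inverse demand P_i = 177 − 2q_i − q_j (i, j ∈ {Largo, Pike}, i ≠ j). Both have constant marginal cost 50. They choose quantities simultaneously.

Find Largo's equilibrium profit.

Mine Largo's profit: π = q_{Largo}(177 − 2q_{Largo} − q_{Pike}) − 50q_{Largo}.
∂π/∂q_{Largo} = 127 − 4q_{Largo} − q_{Pike} = 0 ⇒ q_{Largo} = 31.75 − 0.25q_{Pike}.
By symmetry q_{Pike} = q_{Largo}; substituting into the reaction function, 1.25q_{Largo} = 31.75 and q_{Largo} = 25.4.
P_{Largo} = 177 − 2·25.4 − 25.4 = 100.8.
Profit = (100.8 − 50)·25.4 = 1290.32.

1290.32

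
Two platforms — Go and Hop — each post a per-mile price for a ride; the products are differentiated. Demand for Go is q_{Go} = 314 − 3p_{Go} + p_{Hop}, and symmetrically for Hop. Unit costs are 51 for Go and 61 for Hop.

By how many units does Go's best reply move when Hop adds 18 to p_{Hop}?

3

Go's profit: π = (p_{Go} − 51)(314 − 3p_{Go} + p_{Hop}).
∂π/∂p_{Go} = 467 − 6p_{Go} + p_{Hop} = 0 ⇒ p_{Go} = 467/6 + (1/6)p_{Hop}.
The reaction-function slope is 1/6, so an 18-unit rise in p_{Hop} moves p_{Go} by 1/6 × 18 = 3. Go's best response rises — the actions are strategic complements.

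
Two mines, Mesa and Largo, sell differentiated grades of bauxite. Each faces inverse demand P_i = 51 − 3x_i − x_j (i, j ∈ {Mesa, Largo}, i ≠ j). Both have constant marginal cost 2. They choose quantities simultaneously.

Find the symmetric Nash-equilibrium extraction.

7

Mine Mesa's profit: π = x_{Mesa}(51 − 3x_{Mesa} − x_{Largo}) − 2x_{Mesa}.
∂π/∂x_{Mesa} = 49 − 6x_{Mesa} − x_{Largo} = 0 ⇒ x_{Mesa} = 49/6 − (1/6)x_{Largo}.
The game is symmetric, so in equilibrium x_{Largo} = x_{Mesa}: the reaction function gives (7/6)x_{Mesa} = 49/6, hence x_{Mesa} = 7.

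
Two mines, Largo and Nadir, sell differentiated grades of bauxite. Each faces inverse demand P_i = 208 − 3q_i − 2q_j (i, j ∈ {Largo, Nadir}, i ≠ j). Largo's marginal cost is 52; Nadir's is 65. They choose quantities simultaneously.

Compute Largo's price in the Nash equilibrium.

112.9375

Mine Largo's profit: π = q_{Largo}(208 − 3q_{Largo} − 2q_{Nadir}) − 52q_{Largo}.
∂π/∂q_{Largo} = 156 − 6q_{Largo} − 2q_{Nadir} = 0 ⇒ q_{Largo} = 26 − (1/3)q_{Nadir}.
Similarly q_{Nadir} = 143/6 − (1/3)q_{Largo}.
Solving the two reaction functions simultaneously: (1 − (−1/3)(−1/3))q_{Largo} = 26 − (1/3)·(143/6), so (8/9)q_{Largo} = 325/18 and q_{Largo} = 20.3125.
Then q_{Nadir} = 143/6 − (1/3)·20.3125 = 17.0625.
P_{Largo} = 208 − 3·20.3125 − 2·17.0625 = 112.9375.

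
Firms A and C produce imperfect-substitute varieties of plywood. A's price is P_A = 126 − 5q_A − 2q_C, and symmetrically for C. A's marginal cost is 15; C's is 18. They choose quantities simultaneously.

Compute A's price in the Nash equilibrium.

Firm A's profit: π = q_A(126 − 5q_A − 2q_C) − 15q_A.
∂π/∂q_A = 111 − 10q_A − 2q_C = 0 ⇒ q_A = 11.1 − 0.2q_C.
Similarly q_C = 10.8 − 0.2q_A.
Plugging q_C into A's best response: q_A = 11.1 − 0.2(10.8 − 0.2q_A) ⇒ 0.96q_A = 8.94, so q_A = 9.3125.
Then q_C = 10.8 − 0.2·9.3125 = 8.9375.
P_A = 126 − 5·9.3125 − 2·8.9375 = 61.5625.

61.5625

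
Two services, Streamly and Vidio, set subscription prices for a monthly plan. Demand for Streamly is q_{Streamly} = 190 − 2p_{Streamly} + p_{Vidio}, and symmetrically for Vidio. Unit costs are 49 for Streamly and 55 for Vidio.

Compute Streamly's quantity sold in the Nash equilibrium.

Streamly's profit: π = (p_{Streamly} − 49)(190 − 2p_{Streamly} + p_{Vidio}).
∂π/∂p_{Streamly} = 288 − 4p_{Streamly} + p_{Vidio} = 0 ⇒ p_{Streamly} = 72 + 0.25p_{Vidio}.
Similarly p_{Vidio} = 75 + 0.25p_{Streamly}.
Plugging p_{Vidio} into Streamly's best response: p_{Streamly} = 72 + 0.25(75 + 0.25p_{Streamly}) ⇒ 0.9375p_{Streamly} = 90.75, so p_{Streamly} = 96.8.
Then p_{Vidio} = 75 + 0.25·96.8 = 99.2.
q_{Streamly} = 190 − 2·96.8 + 99.2 = 95.6.

95.6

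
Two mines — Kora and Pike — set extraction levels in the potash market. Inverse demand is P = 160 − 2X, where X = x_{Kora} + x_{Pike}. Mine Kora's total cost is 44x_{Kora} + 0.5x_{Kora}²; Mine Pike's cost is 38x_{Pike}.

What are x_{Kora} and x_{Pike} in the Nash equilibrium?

Mine Kora's profit: π = x_{Kora}(160 − 2(x_{Kora} + x_{Pike})) − 44x_{Kora} − 0.5x_{Kora}².
∂π/∂x_{Kora} = 116 − 5x_{Kora} − 2x_{Pike} = 0, so x_{Kora} = 23.2 − 0.4x_{Pike}.
For Pike: ∂π/∂x_{Pike} = 122 − 4x_{Pike} − 2x_{Kora} = 0 ⇒ x_{Pike} = 30.5 − 0.5x_{Kora}.
Substituting the second reaction function into the first: x_{Kora} = 23.2 − 0.4(30.5 − 0.5x_{Kora}), which gives 0.8x_{Kora} = 11 ⇒ x_{Kora} = 13.75.
Then x_{Pike} = 30.5 − 0.5·13.75 = 23.625.

13.75, 23.625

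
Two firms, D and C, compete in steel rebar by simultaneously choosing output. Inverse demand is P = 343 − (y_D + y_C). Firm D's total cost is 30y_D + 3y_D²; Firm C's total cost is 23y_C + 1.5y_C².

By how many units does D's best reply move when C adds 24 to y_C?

-3

Firm D's profit: π = y_D(343 − (y_D + y_C)) − 30y_D − 3y_D².
∂π/∂y_D = 313 − 8y_D − y_C = 0, so y_D = 39.125 − 0.125y_C.
The reaction-function slope is −0.125, so a 24-unit rise in y_C moves y_D by −0.125 × 24 = −3. D's best response falls — the actions are strategic substitutes.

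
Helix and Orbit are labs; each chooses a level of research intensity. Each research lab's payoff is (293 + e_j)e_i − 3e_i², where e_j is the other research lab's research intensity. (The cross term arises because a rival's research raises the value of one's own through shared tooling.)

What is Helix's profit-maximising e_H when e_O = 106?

66.5

Helix's payoff is (293 + e_O)e_H − 3e_H².
∂π/∂e_H = 293 + e_O − 6e_H = 0, so e_H = 293/6 + (1/6)e_O.
At e_O = 106: e_H = 293/6 + (1/6)·106 = 66.5.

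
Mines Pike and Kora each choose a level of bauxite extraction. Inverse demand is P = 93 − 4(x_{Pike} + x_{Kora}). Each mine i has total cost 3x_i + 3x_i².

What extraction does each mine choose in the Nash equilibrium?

Mine Pike's profit: π = x_{Pike}(93 − 4(x_{Pike} + x_{Kora})) − 3x_{Pike} − 3x_{Pike}².
∂π/∂x_{Pike} = 90 − 14x_{Pike} − 4x_{Kora} = 0, so x_{Pike} = 45/7 − (2/7)x_{Kora}.
By symmetry x_{Kora} = x_{Pike}; substituting into the reaction function, (9/7)x_{Pike} = 45/7 and x_{Pike} = 5.

5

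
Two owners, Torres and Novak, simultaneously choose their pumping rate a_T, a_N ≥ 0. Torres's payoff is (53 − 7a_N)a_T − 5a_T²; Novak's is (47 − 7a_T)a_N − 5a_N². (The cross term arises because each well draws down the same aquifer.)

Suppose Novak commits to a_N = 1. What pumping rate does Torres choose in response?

4.6

Expanding Torres's payoff: 53a_T − 7a_Na_T − 5a_T².
∂π/∂a_T = 53 − 7a_N − 10a_T = 0, so a_T = 5.3 − 0.7a_N.
At a_N = 1: a_T = 5.3 − 0.7·1 = 4.6.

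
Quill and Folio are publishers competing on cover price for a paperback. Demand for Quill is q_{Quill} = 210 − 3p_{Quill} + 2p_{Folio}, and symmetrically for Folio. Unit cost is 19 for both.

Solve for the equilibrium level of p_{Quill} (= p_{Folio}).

66.75

Quill's profit: π = (p_{Quill} − 19)(210 − 3p_{Quill} + 2p_{Folio}).
∂π/∂p_{Quill} = 267 − 6p_{Quill} + 2p_{Folio} = 0 ⇒ p_{Quill} = 44.5 + (1/3)p_{Folio}.
Setting p_{Quill} = p_{Folio} in the reaction function: p_{Quill} = 44.5 + (1/3)p_{Quill}, so p_{Quill} = 44.5 / (2/3) = 66.75.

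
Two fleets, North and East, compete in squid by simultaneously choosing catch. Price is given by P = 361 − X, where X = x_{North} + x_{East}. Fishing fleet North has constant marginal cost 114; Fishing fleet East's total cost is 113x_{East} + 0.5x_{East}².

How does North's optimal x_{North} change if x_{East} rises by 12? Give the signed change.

-6

Fishing fleet North's profit: π = x_{North}(361 − (x_{North} + x_{East})) − 114x_{North}.
∂π/∂x_{North} = 247 − 2x_{North} − x_{East} = 0, so x_{North} = 123.5 − 0.5x_{East}.
The reaction-function slope is −0.5, so a 12-unit rise in x_{East} moves x_{North} by −0.5 × 12 = −6. North's best response falls — the actions are strategic substitutes.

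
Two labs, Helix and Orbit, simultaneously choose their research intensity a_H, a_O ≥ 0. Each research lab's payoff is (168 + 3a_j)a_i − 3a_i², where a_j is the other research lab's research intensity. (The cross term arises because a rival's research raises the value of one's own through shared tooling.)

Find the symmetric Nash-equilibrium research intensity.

Helix's payoff is (168 + 3a_O)a_H − 3a_H².
∂π/∂a_H = 168 + 3a_O − 6a_H = 0, so a_H = 28 + 0.5a_O.
Setting a_H = a_O in the reaction function: a_H = 28 + 0.5a_H, so a_H = 28 / 0.5 = 56.

56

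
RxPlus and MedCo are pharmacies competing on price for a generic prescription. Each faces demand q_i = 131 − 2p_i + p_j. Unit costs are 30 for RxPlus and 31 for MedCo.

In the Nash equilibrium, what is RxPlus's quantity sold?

67.6

RxPlus's profit: π = (p_{RxPlus} − 30)(131 − 2p_{RxPlus} + p_{MedCo}).
∂π/∂p_{RxPlus} = 191 − 4p_{RxPlus} + p_{MedCo} = 0 ⇒ p_{RxPlus} = 47.75 + 0.25p_{MedCo}.
Similarly p_{MedCo} = 48.25 + 0.25p_{RxPlus}.
Plugging p_{MedCo} into RxPlus's best response: p_{RxPlus} = 47.75 + 0.25(48.25 + 0.25p_{RxPlus}) ⇒ 0.9375p_{RxPlus} = 59.8125, so p_{RxPlus} = 63.8.
Then p_{MedCo} = 48.25 + 0.25·63.8 = 64.2.
q_{RxPlus} = 131 − 2·63.8 + 64.2 = 67.6.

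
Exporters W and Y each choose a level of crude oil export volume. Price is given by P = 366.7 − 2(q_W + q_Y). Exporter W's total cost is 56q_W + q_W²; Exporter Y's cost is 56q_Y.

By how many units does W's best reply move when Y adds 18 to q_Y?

Exporter W's profit: π = q_W(366.7 − 2(q_W + q_Y)) − 56q_W − q_W².
∂π/∂q_W = 310.7 − 6q_W − 2q_Y = 0, so q_W = 3107/60 − (1/3)q_Y.
The reaction-function slope is −1/3, so an 18-unit rise in q_Y moves q_W by −1/3 × 18 = −6. W's best response falls — the actions are strategic substitutes.

-6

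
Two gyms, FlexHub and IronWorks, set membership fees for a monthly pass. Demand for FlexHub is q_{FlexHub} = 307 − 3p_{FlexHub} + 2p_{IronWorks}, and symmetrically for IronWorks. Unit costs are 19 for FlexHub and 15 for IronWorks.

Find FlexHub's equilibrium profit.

15229.6875

FlexHub's profit: π = (p_{FlexHub} − 19)(307 − 3p_{FlexHub} + 2p_{IronWorks}).
∂π/∂p_{FlexHub} = 364 − 6p_{FlexHub} + 2p_{IronWorks} = 0 ⇒ p_{FlexHub} = 182/3 + (1/3)p_{IronWorks}.
Similarly p_{IronWorks} = 176/3 + (1/3)p_{FlexHub}.
Solving the two reaction functions simultaneously: (1 − (1/3)(1/3))p_{FlexHub} = 182/3 + (1/3)·(176/3), so (8/9)p_{FlexHub} = 722/9 and p_{FlexHub} = 90.25.
Then p_{IronWorks} = 176/3 + (1/3)·90.25 = 88.75.
q_{FlexHub} = 307 − 3·90.25 + 2·88.75 = 213.75.
Profit = (90.25 − 19)·213.75 = 15229.6875.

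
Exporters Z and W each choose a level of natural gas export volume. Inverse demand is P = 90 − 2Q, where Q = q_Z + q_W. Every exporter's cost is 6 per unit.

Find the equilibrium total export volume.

Exporter Z's profit: π = q_Z(90 − 2(q_Z + q_W)) − 6q_Z.
∂π/∂q_Z = 84 − 4q_Z − 2q_W = 0, so q_Z = 21 − 0.5q_W.
By symmetry q_W = q_Z; substituting into the reaction function, 1.5q_Z = 21 and q_Z = 14.
Total export volume: 14 + 14 = 28.

28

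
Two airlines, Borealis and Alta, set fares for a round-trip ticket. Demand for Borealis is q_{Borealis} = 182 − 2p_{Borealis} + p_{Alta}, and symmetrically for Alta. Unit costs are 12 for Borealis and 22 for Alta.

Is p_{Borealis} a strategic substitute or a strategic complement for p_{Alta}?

strategic complements

Borealis's profit: π = (p_{Borealis} − 12)(182 − 2p_{Borealis} + p_{Alta}).
∂π/∂p_{Borealis} = 206 − 4p_{Borealis} + p_{Alta} = 0 ⇒ p_{Borealis} = 51.5 + 0.25p_{Alta}.
The best-response slope dp_{Borealis}/dp_{Alta} = 0.25 > 0: the reaction function is upward-sloping, so the choices are strategic complements.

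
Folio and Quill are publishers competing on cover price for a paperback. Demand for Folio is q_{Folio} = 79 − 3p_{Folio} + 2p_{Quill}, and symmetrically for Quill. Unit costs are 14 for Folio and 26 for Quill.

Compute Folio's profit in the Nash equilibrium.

Folio's profit: π = (p_{Folio} − 14)(79 − 3p_{Folio} + 2p_{Quill}).
∂π/∂p_{Folio} = 121 − 6p_{Folio} + 2p_{Quill} = 0 ⇒ p_{Folio} = 121/6 + (1/3)p_{Quill}.
Similarly p_{Quill} = 157/6 + (1/3)p_{Folio}.
Solving the two reaction functions simultaneously: (1 − (1/3)(1/3))p_{Folio} = 121/6 + (1/3)·(157/6), so (8/9)p_{Folio} = 260/9 and p_{Folio} = 32.5.
Then p_{Quill} = 157/6 + (1/3)·32.5 = 37.
q_{Folio} = 79 − 3·32.5 + 2·37 = 55.5.
Profit = (32.5 − 14)·55.5 = 1026.75.

1026.75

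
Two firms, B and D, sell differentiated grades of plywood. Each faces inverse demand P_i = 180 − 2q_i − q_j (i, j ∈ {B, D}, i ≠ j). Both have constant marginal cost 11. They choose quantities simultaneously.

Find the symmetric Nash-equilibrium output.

Firm B's profit: π = q_B(180 − 2q_B − q_D) − 11q_B.
∂π/∂q_B = 169 − 4q_B − q_D = 0 ⇒ q_B = 42.25 − 0.25q_D.
The game is symmetric, so in equilibrium q_D = q_B: the reaction function gives 1.25q_B = 42.25, hence q_B = 33.8.

33.8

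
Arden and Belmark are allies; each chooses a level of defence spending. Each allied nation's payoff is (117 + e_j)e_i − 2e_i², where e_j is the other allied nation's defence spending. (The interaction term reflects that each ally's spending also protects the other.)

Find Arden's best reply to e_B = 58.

43.75

Arden's payoff is (117 + e_B)e_A − 2e_A².
∂π/∂e_A = 117 + e_B − 4e_A = 0, so e_A = 29.25 + 0.25e_B.
At e_B = 58: e_A = 29.25 + 0.25·58 = 43.75.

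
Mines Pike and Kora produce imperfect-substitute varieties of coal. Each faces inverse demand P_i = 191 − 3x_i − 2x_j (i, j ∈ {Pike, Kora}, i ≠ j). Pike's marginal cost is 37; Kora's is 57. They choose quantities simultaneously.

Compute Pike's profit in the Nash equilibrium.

Mine Pike's profit: π = x_{Pike}(191 − 3x_{Pike} − 2x_{Kora}) − 37x_{Pike}.
∂π/∂x_{Pike} = 154 − 6x_{Pike} − 2x_{Kora} = 0 ⇒ x_{Pike} = 77/3 − (1/3)x_{Kora}.
Similarly x_{Kora} = 67/3 − (1/3)x_{Pike}.
Substituting the second reaction function into the first: x_{Pike} = 77/3 − (1/3)(67/3 − (1/3)x_{Pike}), which gives (8/9)x_{Pike} = 164/9 ⇒ x_{Pike} = 20.5.
Then x_{Kora} = 67/3 − (1/3)·20.5 = 15.5.
P_{Pike} = 191 − 3·20.5 − 2·15.5 = 98.5.
Profit = (98.5 − 37)·20.5 = 1260.75.

1260.75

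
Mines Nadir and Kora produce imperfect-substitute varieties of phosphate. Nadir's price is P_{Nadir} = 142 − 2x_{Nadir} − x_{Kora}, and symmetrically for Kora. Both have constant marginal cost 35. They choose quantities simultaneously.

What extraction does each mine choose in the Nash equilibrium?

21.4

Mine Nadir's profit: π = x_{Nadir}(142 − 2x_{Nadir} − x_{Kora}) − 35x_{Nadir}.
∂π/∂x_{Nadir} = 107 − 4x_{Nadir} − x_{Kora} = 0 ⇒ x_{Nadir} = 26.75 − 0.25x_{Kora}.
The game is symmetric, so in equilibrium x_{Kora} = x_{Nadir}: the reaction function gives 1.25x_{Nadir} = 26.75, hence x_{Nadir} = 21.4.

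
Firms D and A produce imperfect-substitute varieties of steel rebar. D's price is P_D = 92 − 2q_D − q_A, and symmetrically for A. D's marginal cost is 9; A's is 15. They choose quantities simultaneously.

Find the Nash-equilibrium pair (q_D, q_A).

17, 15

Firm D's profit: π = q_D(92 − 2q_D − q_A) − 9q_D.
∂π/∂q_D = 83 − 4q_D − q_A = 0 ⇒ q_D = 20.75 − 0.25q_A.
Similarly q_A = 19.25 − 0.25q_D.
Solving the two reaction functions simultaneously: (1 − (−0.25)(−0.25))q_D = 20.75 − 0.25·19.25, so 0.9375q_D = 15.9375 and q_D = 17.
Then q_A = 19.25 − 0.25·17 = 15.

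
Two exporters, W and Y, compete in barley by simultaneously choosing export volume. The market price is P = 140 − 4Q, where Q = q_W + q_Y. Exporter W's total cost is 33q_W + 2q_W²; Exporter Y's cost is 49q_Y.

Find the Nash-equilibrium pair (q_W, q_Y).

6.15, 8.3

Exporter W's profit: π = q_W(140 − 4(q_W + q_Y)) − 33q_W − 2q_W².
∂π/∂q_W = 107 − 12q_W − 4q_Y = 0, so q_W = 107/12 − (1/3)q_Y.
For Y: ∂π/∂q_Y = 91 − 8q_Y − 4q_W = 0 ⇒ q_Y = 11.375 − 0.5q_W.
Plugging q_Y into W's best response: q_W = 107/12 − (1/3)(11.375 − 0.5q_W) ⇒ (5/6)q_W = 5.125, so q_W = 6.15.
Then q_Y = 11.375 − 0.5·6.15 = 8.3.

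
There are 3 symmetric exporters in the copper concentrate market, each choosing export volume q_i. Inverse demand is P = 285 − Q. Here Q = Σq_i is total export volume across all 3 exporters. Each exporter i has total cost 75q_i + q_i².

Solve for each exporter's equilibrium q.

A representative exporter's profit is π_i = q_i(285 − Q) − 75q_i − q_i², with Q = q_i + Σ_{j≠i} q_j.
First-order condition: 210 − 4q_i − Σ_{j≠i} q_j = 0.
In a symmetric equilibrium every exporter chooses the same q, so Σ_{j≠i} q_j = 2q. The condition becomes 210 − 6q = 0, giving q = 210/6 = 35.

35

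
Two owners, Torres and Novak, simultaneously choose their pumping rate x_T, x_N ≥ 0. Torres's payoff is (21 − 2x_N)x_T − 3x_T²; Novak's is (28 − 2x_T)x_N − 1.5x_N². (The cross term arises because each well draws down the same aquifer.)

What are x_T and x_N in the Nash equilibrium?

Expanding Torres's payoff: 21x_T − 2x_Nx_T − 3x_T².
∂π/∂x_T = 21 − 2x_N − 6x_T = 0, so x_T = 3.5 − (1/3)x_N.
Likewise for Novak: x_N = 28/3 − (2/3)x_T.
Solving the two reaction functions simultaneously: (1 − (−1/3)(−2/3))x_T = 3.5 − (1/3)·(28/3), so (7/9)x_T = 7/18 and x_T = 0.5.
Then x_N = 28/3 − (2/3)·0.5 = 9.

0.5, 9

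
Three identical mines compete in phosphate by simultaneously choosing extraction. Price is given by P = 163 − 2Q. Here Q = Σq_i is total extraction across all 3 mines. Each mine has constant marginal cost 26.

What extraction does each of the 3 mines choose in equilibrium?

A representative mine's profit is π_i = q_i(163 − 2Q) − 26q_i, with Q = q_i + Σ_{j≠i} q_j.
First-order condition: 137 − 4q_i − 2Σ_{j≠i} q_j = 0.
Imposing symmetry (q_j = q for all j) turns Σ_{j≠i} q_j into 2q, so 137 = 8q and q = 17.125.

17.125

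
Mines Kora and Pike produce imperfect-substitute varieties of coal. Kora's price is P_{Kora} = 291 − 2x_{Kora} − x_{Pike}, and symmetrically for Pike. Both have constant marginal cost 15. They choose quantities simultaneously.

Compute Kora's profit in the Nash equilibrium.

6094.08

Mine Kora's profit: π = x_{Kora}(291 − 2x_{Kora} − x_{Pike}) − 15x_{Kora}.
∂π/∂x_{Kora} = 276 − 4x_{Kora} − x_{Pike} = 0 ⇒ x_{Kora} = 69 − 0.25x_{Pike}.
Setting x_{Kora} = x_{Pike} in the reaction function: x_{Kora} = 69 − 0.25x_{Kora}, so x_{Kora} = 69 / 1.25 = 55.2.
P_{Kora} = 291 − 2·55.2 − 55.2 = 125.4.
Profit = (125.4 − 15)·55.2 = 6094.08.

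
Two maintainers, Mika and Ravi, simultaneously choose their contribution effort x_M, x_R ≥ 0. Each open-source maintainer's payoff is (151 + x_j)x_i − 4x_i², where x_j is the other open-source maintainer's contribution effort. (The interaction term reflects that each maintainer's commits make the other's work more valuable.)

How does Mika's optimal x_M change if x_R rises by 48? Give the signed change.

6

Mika's payoff is (151 + x_R)x_M − 4x_M².
∂π/∂x_M = 151 + x_R − 8x_M = 0, so x_M = 18.875 + 0.125x_R.
The reaction-function slope is 0.125, so a 48-unit rise in x_R moves x_M by 0.125 × 48 = 6. Mika's best response rises — the actions are strategic complements.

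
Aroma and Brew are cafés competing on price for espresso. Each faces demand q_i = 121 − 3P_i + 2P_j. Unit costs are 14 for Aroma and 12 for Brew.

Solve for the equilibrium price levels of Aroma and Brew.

40.375, 39.625

Aroma's profit: π = (P_{Aroma} − 14)(121 − 3P_{Aroma} + 2P_{Brew}).
∂π/∂P_{Aroma} = 163 − 6P_{Aroma} + 2P_{Brew} = 0 ⇒ P_{Aroma} = 163/6 + (1/3)P_{Brew}.
Similarly P_{Brew} = 157/6 + (1/3)P_{Aroma}.
Plugging P_{Brew} into Aroma's best response: P_{Aroma} = 163/6 + (1/3)(157/6 + (1/3)P_{Aroma}) ⇒ (8/9)P_{Aroma} = 323/9, so P_{Aroma} = 40.375.
Then P_{Brew} = 157/6 + (1/3)·40.375 = 39.625.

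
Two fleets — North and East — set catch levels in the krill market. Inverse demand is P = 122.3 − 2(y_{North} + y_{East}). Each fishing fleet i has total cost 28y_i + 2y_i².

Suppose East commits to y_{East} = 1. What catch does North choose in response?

11.5375

Fishing fleet North's profit: π = y_{North}(122.3 − 2(y_{North} + y_{East})) − 28y_{North} − 2y_{North}².
∂π/∂y_{North} = 94.3 − 8y_{North} − 2y_{East} = 0, so y_{North} = 11.7875 − 0.25y_{East}.
At y_{East} = 1: y_{North} = 11.7875 − 0.25·1 = 11.5375.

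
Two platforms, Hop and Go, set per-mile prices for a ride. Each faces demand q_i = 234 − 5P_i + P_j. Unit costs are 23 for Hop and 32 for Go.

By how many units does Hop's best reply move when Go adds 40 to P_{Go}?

Hop's profit: π = (P_{Hop} − 23)(234 − 5P_{Hop} + P_{Go}).
∂π/∂P_{Hop} = 349 − 10P_{Hop} + P_{Go} = 0 ⇒ P_{Hop} = 34.9 + 0.1P_{Go}.
The reaction-function slope is 0.1, so a 40-unit rise in P_{Go} moves P_{Hop} by 0.1 × 40 = 4. Hop's best response rises — the actions are strategic complements.

4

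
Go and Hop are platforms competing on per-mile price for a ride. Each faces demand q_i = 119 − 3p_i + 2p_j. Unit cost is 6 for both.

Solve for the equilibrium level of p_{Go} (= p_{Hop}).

Go's profit: π = (p_{Go} − 6)(119 − 3p_{Go} + 2p_{Hop}).
∂π/∂p_{Go} = 137 − 6p_{Go} + 2p_{Hop} = 0 ⇒ p_{Go} = 137/6 + (1/3)p_{Hop}.
By symmetry p_{Hop} = p_{Go}; substituting into the reaction function, (2/3)p_{Go} = 137/6 and p_{Go} = 34.25.

34.25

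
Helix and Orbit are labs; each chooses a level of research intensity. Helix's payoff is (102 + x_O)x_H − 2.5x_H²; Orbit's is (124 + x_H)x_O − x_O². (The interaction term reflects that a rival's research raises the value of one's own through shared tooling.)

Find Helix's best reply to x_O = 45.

Expanding Helix's payoff: 102x_H + x_Ox_H − 2.5x_H².
∂π/∂x_H = 102 + x_O − 5x_H = 0, so x_H = 20.4 + 0.2x_O.
At x_O = 45: x_H = 20.4 + 0.2·45 = 29.4.

29.4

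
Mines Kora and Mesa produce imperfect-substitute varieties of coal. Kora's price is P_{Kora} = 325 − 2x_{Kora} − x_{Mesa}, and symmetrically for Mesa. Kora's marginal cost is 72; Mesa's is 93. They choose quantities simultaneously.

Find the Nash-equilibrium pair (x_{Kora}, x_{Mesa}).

Mine Kora's profit: π = x_{Kora}(325 − 2x_{Kora} − x_{Mesa}) − 72x_{Kora}.
∂π/∂x_{Kora} = 253 − 4x_{Kora} − x_{Mesa} = 0 ⇒ x_{Kora} = 63.25 − 0.25x_{Mesa}.
Similarly x_{Mesa} = 58 − 0.25x_{Kora}.
Substituting the second reaction function into the first: x_{Kora} = 63.25 − 0.25(58 − 0.25x_{Kora}), which gives 0.9375x_{Kora} = 48.75 ⇒ x_{Kora} = 52.
Then x_{Mesa} = 58 − 0.25·52 = 45.

52, 45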